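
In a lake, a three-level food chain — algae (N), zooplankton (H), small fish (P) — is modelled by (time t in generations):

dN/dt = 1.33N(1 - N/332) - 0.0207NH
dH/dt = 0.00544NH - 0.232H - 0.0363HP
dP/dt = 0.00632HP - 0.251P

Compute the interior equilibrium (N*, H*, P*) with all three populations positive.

N* ≈ 127, H* ≈ 39.7, P* ≈ 12.6

From dP/dt = 0: 0.00632H* = 0.251, so H* = 39.7.
From dN/dt = 0: 1.33(1 - N*/332) = 0.0207·39.7, giving N* = 332·(1 - 0.618) = 127.
From dH/dt = 0: 0.00544·127 - 0.232 = 0.0363P*, so P* = 0.458/0.0363 = 12.6.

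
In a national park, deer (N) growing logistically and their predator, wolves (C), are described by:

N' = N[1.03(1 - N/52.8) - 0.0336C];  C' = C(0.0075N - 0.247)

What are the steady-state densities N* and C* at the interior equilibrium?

From dC/dt = 0 with C > 0: 0.0075N* = 0.247, so N* = 32.9.
Substitute into dN/dt = 0: 1.03(1 - 32.9/52.8) = 0.0336C*.
The bracket is 0.376, giving C* = 0.388/0.0336 = 11.5.

N* ≈ 32.9, C* ≈ 11.5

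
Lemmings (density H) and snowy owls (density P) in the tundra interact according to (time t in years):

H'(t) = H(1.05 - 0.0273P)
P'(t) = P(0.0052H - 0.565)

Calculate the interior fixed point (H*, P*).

H* ≈ 109, P* ≈ 38.5

Set dP/dt = 0 with P > 0: 0.0052H - 0.565 = 0, so H* = 0.565/0.0052 = 109.
Set dH/dt = 0 with H > 0: 1.05 - 0.0273P = 0, so P* = 1.05/0.0273 = 38.5.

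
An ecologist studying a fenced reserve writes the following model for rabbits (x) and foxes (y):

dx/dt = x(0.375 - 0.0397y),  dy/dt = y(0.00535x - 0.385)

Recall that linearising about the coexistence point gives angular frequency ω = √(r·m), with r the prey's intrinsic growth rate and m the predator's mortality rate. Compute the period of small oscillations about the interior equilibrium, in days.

T ≈ 16.5 days

Here r = 0.375 and m = 0.385, so r·m = 0.144.
ω = √0.144 = 0.38 per day, hence T = 2π/ω ≈ 16.5 days.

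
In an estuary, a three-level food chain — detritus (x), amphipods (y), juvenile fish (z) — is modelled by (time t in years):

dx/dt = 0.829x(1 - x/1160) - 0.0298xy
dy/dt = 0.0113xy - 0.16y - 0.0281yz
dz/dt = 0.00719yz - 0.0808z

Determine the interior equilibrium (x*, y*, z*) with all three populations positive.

x* ≈ 691, y* ≈ 11.2, z* ≈ 272

From dz/dt = 0: 0.00719y* = 0.0808, so y* = 11.2.
From dx/dt = 0: 0.829(1 - x*/1160) = 0.0298·11.2, giving x* = 1160·(1 - 0.404) = 691.
From dy/dt = 0: 0.0113·691 - 0.16 = 0.0281z*, so z* = 7.65/0.0281 = 272.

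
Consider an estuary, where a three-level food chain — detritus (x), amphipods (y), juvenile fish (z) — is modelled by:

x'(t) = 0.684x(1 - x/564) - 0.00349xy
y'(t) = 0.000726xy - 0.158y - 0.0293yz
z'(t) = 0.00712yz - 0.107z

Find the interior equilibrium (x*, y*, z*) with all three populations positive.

From dz/dt = 0: 0.00712y* = 0.107, so y* = 15.
From dx/dt = 0: 0.684(1 - x*/564) = 0.00349·15, giving x* = 564·(1 - 0.0767) = 521.
From dy/dt = 0: 0.000726·521 - 0.158 = 0.0293z*, so z* = 0.22/0.0293 = 7.51.

x* ≈ 521, y* ≈ 15, z* ≈ 7.51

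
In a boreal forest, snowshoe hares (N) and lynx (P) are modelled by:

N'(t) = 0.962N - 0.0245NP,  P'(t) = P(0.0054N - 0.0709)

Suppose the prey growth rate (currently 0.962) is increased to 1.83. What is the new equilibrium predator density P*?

At the interior fixed point, setting dN/dt = 0 with N > 0 fixes P* = (prey growth rate)/(NP coefficient) — independent of the other coefficients.
With the change, P* = 1.83/0.0245 = 74.7; it rises from 39.3.

P* ≈ 74.7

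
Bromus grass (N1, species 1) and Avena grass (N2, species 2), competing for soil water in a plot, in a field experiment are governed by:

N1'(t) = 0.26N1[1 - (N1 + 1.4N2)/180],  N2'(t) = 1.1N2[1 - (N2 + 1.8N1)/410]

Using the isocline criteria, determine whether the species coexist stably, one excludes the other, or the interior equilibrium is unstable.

Compare the nullcline intercepts: K1/α12 = 180/1.4 = 129 < K2 = 410; K2/α21 = 410/1.8 = 228 > K1 = 180.
Since the inequalities point opposite ways, species 2 can invade but species 1 cannot.

species 2 excludes species 1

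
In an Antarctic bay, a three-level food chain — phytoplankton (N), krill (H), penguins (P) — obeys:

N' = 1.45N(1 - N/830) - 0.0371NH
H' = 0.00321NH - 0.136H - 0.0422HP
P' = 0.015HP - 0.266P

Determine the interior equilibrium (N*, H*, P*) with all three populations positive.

N* ≈ 453, H* ≈ 17.7, P* ≈ 31.3

From dP/dt = 0: 0.015H* = 0.266, so H* = 17.7.
From dN/dt = 0: 1.45(1 - N*/830) = 0.0371·17.7, giving N* = 830·(1 - 0.454) = 453.
From dH/dt = 0: 0.00321·453 - 0.136 = 0.0422P*, so P* = 1.32/0.0422 = 31.3.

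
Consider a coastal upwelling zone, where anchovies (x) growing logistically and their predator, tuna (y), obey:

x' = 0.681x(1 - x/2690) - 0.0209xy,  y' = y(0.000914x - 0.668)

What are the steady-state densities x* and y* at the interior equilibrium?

x* ≈ 731, y* ≈ 23.7

From dy/dt = 0 with y > 0: 0.000914x* = 0.668, so x* = 731.
Substitute into dx/dt = 0: 0.681(1 - 731/2690) = 0.0209y*.
The bracket is 0.728, giving y* = 0.496/0.0209 = 23.7.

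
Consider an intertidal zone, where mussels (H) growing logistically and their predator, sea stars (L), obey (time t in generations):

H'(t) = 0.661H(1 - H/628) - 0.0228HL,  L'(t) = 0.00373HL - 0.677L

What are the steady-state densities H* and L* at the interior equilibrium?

From dL/dt = 0 with L > 0: 0.00373H* = 0.677, so H* = 182.
Substitute into dH/dt = 0: 0.661(1 - 182/628) = 0.0228L*.
The bracket is 0.711, giving L* = 0.47/0.0228 = 20.6.

H* ≈ 182, L* ≈ 20.6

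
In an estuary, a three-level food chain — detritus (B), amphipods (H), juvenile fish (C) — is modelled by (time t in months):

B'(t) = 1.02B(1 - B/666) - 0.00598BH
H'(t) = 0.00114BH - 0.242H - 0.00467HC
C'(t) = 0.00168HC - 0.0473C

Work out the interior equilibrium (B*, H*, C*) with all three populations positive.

B* ≈ 556, H* ≈ 28.2, C* ≈ 83.9

From dC/dt = 0: 0.00168H* = 0.0473, so H* = 28.2.
From dB/dt = 0: 1.02(1 - B*/666) = 0.00598·28.2, giving B* = 666·(1 - 0.165) = 556.
From dH/dt = 0: 0.00114·556 - 0.242 = 0.00467C*, so C* = 0.392/0.00467 = 83.9.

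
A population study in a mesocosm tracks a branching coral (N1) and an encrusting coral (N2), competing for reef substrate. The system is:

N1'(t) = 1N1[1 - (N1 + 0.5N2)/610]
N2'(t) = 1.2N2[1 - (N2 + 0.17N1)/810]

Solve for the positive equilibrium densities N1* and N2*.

Setting both brackets to zero gives the nullclines N1 + 0.5N2 = 610 and 0.17N1 + N2 = 810.
Substituting N2 = 810 - 0.17N1 into the first: N1(1 - 0.5·0.17) = 610 - 0.5·810.
So N1* = 205/0.915 = 224, and then N2* = 810 - 0.17·224 = 772.

N1* ≈ 224, N2* ≈ 772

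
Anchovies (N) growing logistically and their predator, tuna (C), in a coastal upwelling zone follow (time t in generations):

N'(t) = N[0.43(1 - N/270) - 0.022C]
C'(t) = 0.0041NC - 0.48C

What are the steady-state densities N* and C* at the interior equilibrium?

N* ≈ 117, C* ≈ 11.1

From dC/dt = 0 with C > 0: 0.0041N* = 0.48, so N* = 117.
Substitute into dN/dt = 0: 0.43(1 - 117/270) = 0.022C*.
The bracket is 0.566, giving C* = 0.244/0.022 = 11.1.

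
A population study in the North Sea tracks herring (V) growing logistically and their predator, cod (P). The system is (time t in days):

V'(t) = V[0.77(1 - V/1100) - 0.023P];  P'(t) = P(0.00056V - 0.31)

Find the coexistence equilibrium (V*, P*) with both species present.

V* ≈ 554, P* ≈ 16.6

From dP/dt = 0 with P > 0: 0.00056V* = 0.31, so V* = 554.
Substitute into dV/dt = 0: 0.77(1 - 554/1100) = 0.023P*.
The bracket is 0.497, giving P* = 0.382/0.023 = 16.6.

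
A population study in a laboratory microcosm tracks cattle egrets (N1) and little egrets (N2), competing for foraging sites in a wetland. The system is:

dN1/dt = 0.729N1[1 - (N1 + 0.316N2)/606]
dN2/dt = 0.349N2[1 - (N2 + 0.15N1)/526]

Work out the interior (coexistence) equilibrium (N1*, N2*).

Setting both brackets to zero gives the nullclines N1 + 0.316N2 = 606 and 0.15N1 + N2 = 526.
Substituting N2 = 526 - 0.15N1 into the first: N1(1 - 0.316·0.15) = 606 - 0.316·526.
So N1* = 440/0.953 = 462, and then N2* = 526 - 0.15·462 = 457.

N1* ≈ 462, N2* ≈ 457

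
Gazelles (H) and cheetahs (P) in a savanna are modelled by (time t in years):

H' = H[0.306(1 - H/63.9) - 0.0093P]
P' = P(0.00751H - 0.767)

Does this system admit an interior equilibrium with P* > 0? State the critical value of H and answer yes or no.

The predator equation gives dP/dt > 0 only when H > 0.767/0.00751 = 102.
Without the predator, H → K = 63.9. Since 63.9 < 102, the predator cannot invade.

Threshold H = 102; K < 102, so no, the predator goes extinct.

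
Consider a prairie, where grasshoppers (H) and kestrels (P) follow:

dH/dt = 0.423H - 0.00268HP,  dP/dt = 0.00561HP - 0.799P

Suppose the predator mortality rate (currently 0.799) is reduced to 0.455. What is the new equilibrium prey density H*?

H* ≈ 81.1

At the interior fixed point, setting dP/dt = 0 with P > 0 fixes H* = (predator death rate)/(HP coefficient) — independent of the other coefficients.
With the change, H* = 0.455/0.00561 = 81.1; it falls from 142.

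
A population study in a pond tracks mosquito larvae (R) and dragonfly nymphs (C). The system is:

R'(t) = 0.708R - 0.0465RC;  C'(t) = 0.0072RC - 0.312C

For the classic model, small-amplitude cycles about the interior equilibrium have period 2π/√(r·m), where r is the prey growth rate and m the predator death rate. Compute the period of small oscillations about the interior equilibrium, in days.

Here r = 0.708 and m = 0.312, so r·m = 0.221.
ω = √0.221 = 0.47 per day, hence T = 2π/ω ≈ 13.4 days.

T ≈ 13.4 days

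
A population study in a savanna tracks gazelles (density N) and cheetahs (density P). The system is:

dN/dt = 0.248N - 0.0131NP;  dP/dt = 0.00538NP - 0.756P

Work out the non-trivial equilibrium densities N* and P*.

N* ≈ 141, P* ≈ 18.9

Set dP/dt = 0 with P > 0: 0.00538N - 0.756 = 0, so N* = 0.756/0.00538 = 141.
Set dN/dt = 0 with N > 0: 0.248 - 0.0131P = 0, so P* = 0.248/0.0131 = 18.9.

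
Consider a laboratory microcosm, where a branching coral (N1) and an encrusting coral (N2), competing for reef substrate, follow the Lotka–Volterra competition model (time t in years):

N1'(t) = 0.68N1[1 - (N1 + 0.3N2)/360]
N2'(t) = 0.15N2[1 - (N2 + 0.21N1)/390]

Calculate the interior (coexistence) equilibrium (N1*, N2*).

Setting both brackets to zero gives the nullclines N1 + 0.3N2 = 360 and 0.21N1 + N2 = 390.
Substituting N2 = 390 - 0.21N1 into the first: N1(1 - 0.3·0.21) = 360 - 0.3·390.
So N1* = 243/0.937 = 259, and then N2* = 390 - 0.21·259 = 336.

N1* ≈ 259, N2* ≈ 336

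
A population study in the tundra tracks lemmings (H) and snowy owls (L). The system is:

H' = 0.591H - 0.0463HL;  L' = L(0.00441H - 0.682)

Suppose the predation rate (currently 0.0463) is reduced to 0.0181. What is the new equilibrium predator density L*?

L* ≈ 32.7

At the interior fixed point, setting dH/dt = 0 with H > 0 fixes L* = (prey growth rate)/(HL coefficient) — independent of the other coefficients.
With the change, L* = 0.591/0.0181 = 32.7; it rises from 12.8.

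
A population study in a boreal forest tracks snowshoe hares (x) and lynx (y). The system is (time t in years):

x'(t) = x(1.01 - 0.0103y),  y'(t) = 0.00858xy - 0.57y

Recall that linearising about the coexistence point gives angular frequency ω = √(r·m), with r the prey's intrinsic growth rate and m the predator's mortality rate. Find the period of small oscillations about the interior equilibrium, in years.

Here r = 1.01 and m = 0.57, so r·m = 0.576.
ω = √0.576 = 0.759 per year, hence T = 2π/ω ≈ 8.28 years.

T ≈ 8.28 years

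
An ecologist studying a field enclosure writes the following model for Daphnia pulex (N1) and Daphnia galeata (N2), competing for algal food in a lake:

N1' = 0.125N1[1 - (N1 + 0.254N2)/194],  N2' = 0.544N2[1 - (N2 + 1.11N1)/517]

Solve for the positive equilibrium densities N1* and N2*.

N1* ≈ 87.3, N2* ≈ 420

Setting both brackets to zero gives the nullclines N1 + 0.254N2 = 194 and 1.11N1 + N2 = 517.
Substituting N2 = 517 - 1.11N1 into the first: N1(1 - 0.254·1.11) = 194 - 0.254·517.
So N1* = 62.7/0.718 = 87.3, and then N2* = 517 - 1.11·87.3 = 420.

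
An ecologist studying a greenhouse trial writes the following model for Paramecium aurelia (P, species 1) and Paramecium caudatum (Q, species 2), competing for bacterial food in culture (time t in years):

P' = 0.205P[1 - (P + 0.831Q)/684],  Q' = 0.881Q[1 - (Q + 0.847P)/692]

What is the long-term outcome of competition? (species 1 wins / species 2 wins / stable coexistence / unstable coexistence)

stable coexistence

Compare the nullcline intercepts: K1/α12 = 684/0.831 = 823 > K2 = 692; K2/α21 = 692/0.847 = 817 > K1 = 684.
Since both inequalities hold, each species can invade when rare, so the interior equilibrium is stable.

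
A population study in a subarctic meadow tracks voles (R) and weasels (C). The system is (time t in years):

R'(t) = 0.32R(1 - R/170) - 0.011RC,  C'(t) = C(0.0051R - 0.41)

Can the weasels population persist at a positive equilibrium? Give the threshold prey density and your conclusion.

The predator equation gives dC/dt > 0 only when R > 0.41/0.0051 = 80.4.
Without the predator, R → K = 170. Since 170 > 80.4, the predator can invade and persist.

Threshold R = 80.4; K > 80.4, so yes, the predator persists.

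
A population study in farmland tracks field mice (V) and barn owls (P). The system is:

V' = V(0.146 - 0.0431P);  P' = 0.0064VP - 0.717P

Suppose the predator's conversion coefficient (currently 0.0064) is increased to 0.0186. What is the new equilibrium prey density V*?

At the interior fixed point, setting dP/dt = 0 with P > 0 fixes V* = (predator death rate)/(VP coefficient) — independent of the other coefficients.
With the change, V* = 0.717/0.0186 = 38.5; it falls from 112.

V* ≈ 38.5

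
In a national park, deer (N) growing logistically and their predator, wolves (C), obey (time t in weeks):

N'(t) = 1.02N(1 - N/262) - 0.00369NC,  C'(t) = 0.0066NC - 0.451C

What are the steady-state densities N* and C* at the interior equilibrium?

N* ≈ 68.3, C* ≈ 204

From dC/dt = 0 with C > 0: 0.0066N* = 0.451, so N* = 68.3.
Substitute into dN/dt = 0: 1.02(1 - 68.3/262) = 0.00369C*.
The bracket is 0.739, giving C* = 0.754/0.00369 = 204.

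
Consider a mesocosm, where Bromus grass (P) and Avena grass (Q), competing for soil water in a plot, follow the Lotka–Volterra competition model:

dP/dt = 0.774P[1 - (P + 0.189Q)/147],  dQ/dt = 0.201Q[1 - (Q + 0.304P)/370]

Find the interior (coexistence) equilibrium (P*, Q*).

Setting both brackets to zero gives the nullclines P + 0.189Q = 147 and 0.304P + Q = 370.
Substituting Q = 370 - 0.304P into the first: P(1 - 0.189·0.304) = 147 - 0.189·370.
So P* = 77.1/0.943 = 81.8, and then Q* = 370 - 0.304·81.8 = 345.

P* ≈ 81.8, Q* ≈ 345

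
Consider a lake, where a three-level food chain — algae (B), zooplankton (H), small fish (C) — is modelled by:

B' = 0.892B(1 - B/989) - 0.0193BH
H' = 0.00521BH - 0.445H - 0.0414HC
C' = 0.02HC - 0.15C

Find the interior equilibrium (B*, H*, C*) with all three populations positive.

B* ≈ 829, H* ≈ 7.5, C* ≈ 93.5

From dC/dt = 0: 0.02H* = 0.15, so H* = 7.5.
From dB/dt = 0: 0.892(1 - B*/989) = 0.0193·7.5, giving B* = 989·(1 - 0.162) = 829.
From dH/dt = 0: 0.00521·829 - 0.445 = 0.0414C*, so C* = 3.87/0.0414 = 93.5.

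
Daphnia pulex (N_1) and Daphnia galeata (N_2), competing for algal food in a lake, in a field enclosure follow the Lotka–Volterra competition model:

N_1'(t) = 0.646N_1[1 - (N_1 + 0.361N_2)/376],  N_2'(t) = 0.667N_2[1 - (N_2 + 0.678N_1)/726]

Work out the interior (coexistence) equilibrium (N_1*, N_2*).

Setting both brackets to zero gives the nullclines N_1 + 0.361N_2 = 376 and 0.678N_1 + N_2 = 726.
Substituting N_2 = 726 - 0.678N_1 into the first: N_1(1 - 0.361·0.678) = 376 - 0.361·726.
So N_1* = 114/0.755 = 151, and then N_2* = 726 - 0.678·151 = 624.

N_1* ≈ 151, N_2* ≈ 624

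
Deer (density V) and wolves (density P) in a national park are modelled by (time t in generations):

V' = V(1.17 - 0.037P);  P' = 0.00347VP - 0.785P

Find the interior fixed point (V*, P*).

Set dP/dt = 0 with P > 0: 0.00347V - 0.785 = 0, so V* = 0.785/0.00347 = 226.
Set dV/dt = 0 with V > 0: 1.17 - 0.037P = 0, so P* = 1.17/0.037 = 31.6.

V* ≈ 226, P* ≈ 31.6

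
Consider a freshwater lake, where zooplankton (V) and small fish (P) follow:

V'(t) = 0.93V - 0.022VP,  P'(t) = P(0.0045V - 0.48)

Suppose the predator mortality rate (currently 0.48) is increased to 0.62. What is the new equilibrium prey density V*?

At the interior fixed point, setting dP/dt = 0 with P > 0 fixes V* = (predator death rate)/(VP coefficient) — independent of the other coefficients.
With the change, V* = 0.62/0.0045 = 138; it rises from 107.

V* ≈ 138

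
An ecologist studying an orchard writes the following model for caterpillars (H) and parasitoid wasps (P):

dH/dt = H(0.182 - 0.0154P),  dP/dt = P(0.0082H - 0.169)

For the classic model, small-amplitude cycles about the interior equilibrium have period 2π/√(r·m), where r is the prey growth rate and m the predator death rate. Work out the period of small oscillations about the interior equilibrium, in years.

T ≈ 35.8 years

Here r = 0.182 and m = 0.169, so r·m = 0.0308.
ω = √0.0308 = 0.175 per year, hence T = 2π/ω ≈ 35.8 years.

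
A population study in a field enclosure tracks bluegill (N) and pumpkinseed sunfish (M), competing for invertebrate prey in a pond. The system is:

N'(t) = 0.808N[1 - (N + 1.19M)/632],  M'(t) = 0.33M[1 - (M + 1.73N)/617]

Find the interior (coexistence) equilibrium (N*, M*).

Setting both brackets to zero gives the nullclines N + 1.19M = 632 and 1.73N + M = 617.
Substituting M = 617 - 1.73N into the first: N(1 - 1.19·1.73) = 632 - 1.19·617.
So N* = -102/-1.06 = 96.6, and then M* = 617 - 1.73·96.6 = 450.

N* ≈ 96.6, M* ≈ 450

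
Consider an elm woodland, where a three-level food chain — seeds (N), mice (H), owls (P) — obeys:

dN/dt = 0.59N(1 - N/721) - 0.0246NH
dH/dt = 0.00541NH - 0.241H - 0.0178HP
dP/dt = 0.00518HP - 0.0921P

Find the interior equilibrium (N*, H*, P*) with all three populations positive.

N* ≈ 186, H* ≈ 17.8, P* ≈ 43.1

From dP/dt = 0: 0.00518H* = 0.0921, so H* = 17.8.
From dN/dt = 0: 0.59(1 - N*/721) = 0.0246·17.8, giving N* = 721·(1 - 0.741) = 186.
From dH/dt = 0: 0.00541·186 - 0.241 = 0.0178P*, so P* = 0.768/0.0178 = 43.1.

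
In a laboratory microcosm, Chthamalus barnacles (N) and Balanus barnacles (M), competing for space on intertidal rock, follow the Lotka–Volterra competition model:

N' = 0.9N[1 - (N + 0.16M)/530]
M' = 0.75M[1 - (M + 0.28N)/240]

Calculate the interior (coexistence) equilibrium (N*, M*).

N* ≈ 515, M* ≈ 95.9

Setting both brackets to zero gives the nullclines N + 0.16M = 530 and 0.28N + M = 240.
Substituting M = 240 - 0.28N into the first: N(1 - 0.16·0.28) = 530 - 0.16·240.
So N* = 492/0.955 = 515, and then M* = 240 - 0.28·515 = 95.9.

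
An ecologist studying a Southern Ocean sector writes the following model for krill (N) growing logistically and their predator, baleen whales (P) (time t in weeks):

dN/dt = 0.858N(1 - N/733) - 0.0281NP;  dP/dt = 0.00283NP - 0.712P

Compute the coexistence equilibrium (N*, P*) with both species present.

From dP/dt = 0 with P > 0: 0.00283N* = 0.712, so N* = 252.
Substitute into dN/dt = 0: 0.858(1 - 252/733) = 0.0281P*.
The bracket is 0.657, giving P* = 0.564/0.0281 = 20.1.

N* ≈ 252, P* ≈ 20.1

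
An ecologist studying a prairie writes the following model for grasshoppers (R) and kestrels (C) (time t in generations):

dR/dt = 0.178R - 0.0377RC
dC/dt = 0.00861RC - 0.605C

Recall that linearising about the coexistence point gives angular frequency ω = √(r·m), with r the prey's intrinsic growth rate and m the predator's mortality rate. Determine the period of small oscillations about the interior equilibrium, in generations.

Here r = 0.178 and m = 0.605, so r·m = 0.108.
ω = √0.108 = 0.328 per generation, hence T = 2π/ω ≈ 19.1 generations.

T ≈ 19.1 generations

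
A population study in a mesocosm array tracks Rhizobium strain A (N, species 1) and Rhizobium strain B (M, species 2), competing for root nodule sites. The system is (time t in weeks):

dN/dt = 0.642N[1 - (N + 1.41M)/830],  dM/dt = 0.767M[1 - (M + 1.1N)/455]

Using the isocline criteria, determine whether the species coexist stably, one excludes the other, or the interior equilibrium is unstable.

Compare the nullcline intercepts: K1/α12 = 830/1.41 = 589 > K2 = 455; K2/α21 = 455/1.1 = 414 < K1 = 830.
Since the inequalities point opposite ways, species 1 can invade but species 2 cannot.

species 1 excludes species 2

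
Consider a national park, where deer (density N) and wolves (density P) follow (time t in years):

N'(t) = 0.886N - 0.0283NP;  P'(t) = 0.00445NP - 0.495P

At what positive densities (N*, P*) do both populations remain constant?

N* ≈ 111, P* ≈ 31.3

Set dP/dt = 0 with P > 0: 0.00445N - 0.495 = 0, so N* = 0.495/0.00445 = 111.
Set dN/dt = 0 with N > 0: 0.886 - 0.0283P = 0, so P* = 0.886/0.0283 = 31.3.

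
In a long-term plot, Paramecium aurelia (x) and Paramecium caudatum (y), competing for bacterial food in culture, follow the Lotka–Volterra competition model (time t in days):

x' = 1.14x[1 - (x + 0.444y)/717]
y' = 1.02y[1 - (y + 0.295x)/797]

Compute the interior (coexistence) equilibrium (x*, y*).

Setting both brackets to zero gives the nullclines x + 0.444y = 717 and 0.295x + y = 797.
Substituting y = 797 - 0.295x into the first: x(1 - 0.444·0.295) = 717 - 0.444·797.
So x* = 363/0.869 = 418, and then y* = 797 - 0.295·418 = 674.

x* ≈ 418, y* ≈ 674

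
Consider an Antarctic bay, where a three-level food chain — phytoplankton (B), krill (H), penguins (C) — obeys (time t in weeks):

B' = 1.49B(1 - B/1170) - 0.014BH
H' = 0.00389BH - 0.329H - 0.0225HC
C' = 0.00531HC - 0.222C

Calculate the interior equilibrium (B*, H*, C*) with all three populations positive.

B* ≈ 710, H* ≈ 41.8, C* ≈ 108

From dC/dt = 0: 0.00531H* = 0.222, so H* = 41.8.
From dB/dt = 0: 1.49(1 - B*/1170) = 0.014·41.8, giving B* = 1170·(1 - 0.393) = 710.
From dH/dt = 0: 0.00389·710 - 0.329 = 0.0225C*, so C* = 2.43/0.0225 = 108.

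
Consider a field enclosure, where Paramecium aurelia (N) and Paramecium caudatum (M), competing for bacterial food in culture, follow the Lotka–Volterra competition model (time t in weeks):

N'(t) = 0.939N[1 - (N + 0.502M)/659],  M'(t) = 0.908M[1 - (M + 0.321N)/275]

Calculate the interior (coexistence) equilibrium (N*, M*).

Setting both brackets to zero gives the nullclines N + 0.502M = 659 and 0.321N + M = 275.
Substituting M = 275 - 0.321N into the first: N(1 - 0.502·0.321) = 659 - 0.502·275.
So N* = 521/0.839 = 621, and then M* = 275 - 0.321·621 = 75.7.

N* ≈ 621, M* ≈ 75.7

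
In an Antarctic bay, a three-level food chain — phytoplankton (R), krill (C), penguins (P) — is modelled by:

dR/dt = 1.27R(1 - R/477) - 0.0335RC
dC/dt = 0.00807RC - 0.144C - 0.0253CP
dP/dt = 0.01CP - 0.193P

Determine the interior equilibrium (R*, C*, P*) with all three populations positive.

R* ≈ 234, C* ≈ 19.3, P* ≈ 69

From dP/dt = 0: 0.01C* = 0.193, so C* = 19.3.
From dR/dt = 0: 1.27(1 - R*/477) = 0.0335·19.3, giving R* = 477·(1 - 0.509) = 234.
From dC/dt = 0: 0.00807·234 - 0.144 = 0.0253P*, so P* = 1.75/0.0253 = 69.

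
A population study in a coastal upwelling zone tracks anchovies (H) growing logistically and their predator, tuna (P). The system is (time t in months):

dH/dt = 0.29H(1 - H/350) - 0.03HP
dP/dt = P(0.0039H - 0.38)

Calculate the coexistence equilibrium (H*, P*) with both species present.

H* ≈ 97.4, P* ≈ 6.98

From dP/dt = 0 with P > 0: 0.0039H* = 0.38, so H* = 97.4.
Substitute into dH/dt = 0: 0.29(1 - 97.4/350) = 0.03P*.
The bracket is 0.722, giving P* = 0.209/0.03 = 6.98.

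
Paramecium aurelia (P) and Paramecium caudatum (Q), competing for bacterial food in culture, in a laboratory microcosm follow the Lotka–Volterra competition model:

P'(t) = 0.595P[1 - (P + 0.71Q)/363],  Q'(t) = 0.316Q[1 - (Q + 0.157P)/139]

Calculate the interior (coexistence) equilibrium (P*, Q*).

P* ≈ 297, Q* ≈ 92.3

Setting both brackets to zero gives the nullclines P + 0.71Q = 363 and 0.157P + Q = 139.
Substituting Q = 139 - 0.157P into the first: P(1 - 0.71·0.157) = 363 - 0.71·139.
So P* = 264/0.889 = 297, and then Q* = 139 - 0.157·297 = 92.3.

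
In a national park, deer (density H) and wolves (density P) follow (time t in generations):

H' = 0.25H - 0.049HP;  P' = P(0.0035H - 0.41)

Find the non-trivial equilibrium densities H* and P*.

Set dP/dt = 0 with P > 0: 0.0035H - 0.41 = 0, so H* = 0.41/0.0035 = 117.
Set dH/dt = 0 with H > 0: 0.25 - 0.049P = 0, so P* = 0.25/0.049 = 5.1.

H* ≈ 117, P* ≈ 5.1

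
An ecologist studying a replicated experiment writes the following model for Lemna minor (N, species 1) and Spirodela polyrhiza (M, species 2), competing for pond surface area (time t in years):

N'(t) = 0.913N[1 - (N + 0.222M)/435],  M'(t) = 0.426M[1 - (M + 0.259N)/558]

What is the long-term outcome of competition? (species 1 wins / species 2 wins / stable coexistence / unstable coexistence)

Compare the nullcline intercepts: K1/α12 = 435/0.222 = 1960 > K2 = 558; K2/α21 = 558/0.259 = 2150 > K1 = 435.
Since both inequalities hold, each species can invade when rare, so the interior equilibrium is stable.

stable coexistence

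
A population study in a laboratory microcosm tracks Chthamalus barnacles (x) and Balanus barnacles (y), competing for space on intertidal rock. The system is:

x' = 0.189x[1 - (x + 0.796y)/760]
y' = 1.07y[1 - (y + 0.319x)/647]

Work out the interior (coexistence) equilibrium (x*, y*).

Setting both brackets to zero gives the nullclines x + 0.796y = 760 and 0.319x + y = 647.
Substituting y = 647 - 0.319x into the first: x(1 - 0.796·0.319) = 760 - 0.796·647.
So x* = 245/0.746 = 328, and then y* = 647 - 0.319·328 = 542.

x* ≈ 328, y* ≈ 542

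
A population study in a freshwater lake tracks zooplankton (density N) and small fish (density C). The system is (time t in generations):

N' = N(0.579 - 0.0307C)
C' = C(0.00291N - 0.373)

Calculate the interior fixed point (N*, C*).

N* ≈ 128, C* ≈ 18.9

Set dC/dt = 0 with C > 0: 0.00291N - 0.373 = 0, so N* = 0.373/0.00291 = 128.
Set dN/dt = 0 with N > 0: 0.579 - 0.0307C = 0, so C* = 0.579/0.0307 = 18.9.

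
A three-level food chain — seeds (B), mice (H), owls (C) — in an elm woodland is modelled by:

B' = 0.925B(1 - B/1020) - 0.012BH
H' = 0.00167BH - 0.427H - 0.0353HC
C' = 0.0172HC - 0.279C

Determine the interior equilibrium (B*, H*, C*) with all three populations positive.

From dC/dt = 0: 0.0172H* = 0.279, so H* = 16.2.
From dB/dt = 0: 0.925(1 - B*/1020) = 0.012·16.2, giving B* = 1020·(1 - 0.21) = 805.
From dH/dt = 0: 0.00167·805 - 0.427 = 0.0353C*, so C* = 0.918/0.0353 = 26.

B* ≈ 805, H* ≈ 16.2, C* ≈ 26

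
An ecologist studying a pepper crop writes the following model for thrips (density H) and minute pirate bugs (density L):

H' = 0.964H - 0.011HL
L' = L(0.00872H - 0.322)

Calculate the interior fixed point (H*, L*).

Set dL/dt = 0 with L > 0: 0.00872H - 0.322 = 0, so H* = 0.322/0.00872 = 36.9.
Set dH/dt = 0 with H > 0: 0.964 - 0.011L = 0, so L* = 0.964/0.011 = 87.6.

H* ≈ 36.9, L* ≈ 87.6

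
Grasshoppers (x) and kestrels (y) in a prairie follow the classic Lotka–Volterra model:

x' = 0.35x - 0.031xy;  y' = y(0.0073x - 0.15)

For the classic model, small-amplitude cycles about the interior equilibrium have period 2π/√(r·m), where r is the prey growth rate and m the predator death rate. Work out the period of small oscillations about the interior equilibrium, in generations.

T ≈ 27.4 generations

Here r = 0.35 and m = 0.15, so r·m = 0.0525.
ω = √0.0525 = 0.229 per generation, hence T = 2π/ω ≈ 27.4 generations.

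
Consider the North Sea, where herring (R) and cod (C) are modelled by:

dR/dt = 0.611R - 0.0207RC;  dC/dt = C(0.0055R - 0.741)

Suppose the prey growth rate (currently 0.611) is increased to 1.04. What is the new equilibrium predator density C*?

C* ≈ 50.2

At the interior fixed point, setting dR/dt = 0 with R > 0 fixes C* = (prey growth rate)/(RC coefficient) — independent of the other coefficients.
With the change, C* = 1.04/0.0207 = 50.2; it rises from 29.5.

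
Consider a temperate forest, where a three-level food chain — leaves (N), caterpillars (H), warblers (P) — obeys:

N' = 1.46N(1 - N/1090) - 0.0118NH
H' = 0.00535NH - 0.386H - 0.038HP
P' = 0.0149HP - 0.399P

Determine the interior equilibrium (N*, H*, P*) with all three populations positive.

From dP/dt = 0: 0.0149H* = 0.399, so H* = 26.8.
From dN/dt = 0: 1.46(1 - N*/1090) = 0.0118·26.8, giving N* = 1090·(1 - 0.216) = 854.
From dH/dt = 0: 0.00535·854 - 0.386 = 0.038P*, so P* = 4.18/0.038 = 110.

N* ≈ 854, H* ≈ 26.8, P* ≈ 110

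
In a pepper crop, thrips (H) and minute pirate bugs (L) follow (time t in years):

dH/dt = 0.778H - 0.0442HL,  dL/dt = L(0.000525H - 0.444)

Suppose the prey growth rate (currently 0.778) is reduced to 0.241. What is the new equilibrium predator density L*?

At the interior fixed point, setting dH/dt = 0 with H > 0 fixes L* = (prey growth rate)/(HL coefficient) — independent of the other coefficients.
With the change, L* = 0.241/0.0442 = 5.45; it falls from 17.6.

L* ≈ 5.45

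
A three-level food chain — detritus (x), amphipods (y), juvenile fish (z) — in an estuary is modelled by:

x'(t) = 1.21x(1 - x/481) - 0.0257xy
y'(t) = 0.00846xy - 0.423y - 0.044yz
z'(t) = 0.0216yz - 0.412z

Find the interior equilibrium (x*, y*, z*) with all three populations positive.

From dz/dt = 0: 0.0216y* = 0.412, so y* = 19.1.
From dx/dt = 0: 1.21(1 - x*/481) = 0.0257·19.1, giving x* = 481·(1 - 0.405) = 286.
From dy/dt = 0: 0.00846·286 - 0.423 = 0.044z*, so z* = 2/0.044 = 45.4.

x* ≈ 286, y* ≈ 19.1, z* ≈ 45.4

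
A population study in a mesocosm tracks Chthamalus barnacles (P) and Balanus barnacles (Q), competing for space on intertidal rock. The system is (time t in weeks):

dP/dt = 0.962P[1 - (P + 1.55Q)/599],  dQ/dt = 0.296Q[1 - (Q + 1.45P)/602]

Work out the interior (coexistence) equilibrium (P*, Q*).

P* ≈ 268, Q* ≈ 214

Setting both brackets to zero gives the nullclines P + 1.55Q = 599 and 1.45P + Q = 602.
Substituting Q = 602 - 1.45P into the first: P(1 - 1.55·1.45) = 599 - 1.55·602.
So P* = -334/-1.25 = 268, and then Q* = 602 - 1.45·268 = 214.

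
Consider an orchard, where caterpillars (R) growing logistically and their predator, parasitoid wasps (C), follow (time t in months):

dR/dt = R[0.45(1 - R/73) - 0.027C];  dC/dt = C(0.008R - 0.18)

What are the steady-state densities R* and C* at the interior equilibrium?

From dC/dt = 0 with C > 0: 0.008R* = 0.18, so R* = 22.5.
Substitute into dR/dt = 0: 0.45(1 - 22.5/73) = 0.027C*.
The bracket is 0.692, giving C* = 0.311/0.027 = 11.5.

R* ≈ 22.5, C* ≈ 11.5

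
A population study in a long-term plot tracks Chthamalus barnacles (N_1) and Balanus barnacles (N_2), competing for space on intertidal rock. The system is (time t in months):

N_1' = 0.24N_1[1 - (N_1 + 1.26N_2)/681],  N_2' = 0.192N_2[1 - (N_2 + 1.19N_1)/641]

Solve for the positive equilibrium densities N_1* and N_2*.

Setting both brackets to zero gives the nullclines N_1 + 1.26N_2 = 681 and 1.19N_1 + N_2 = 641.
Substituting N_2 = 641 - 1.19N_1 into the first: N_1(1 - 1.26·1.19) = 681 - 1.26·641.
So N_1* = -127/-0.499 = 254, and then N_2* = 641 - 1.19·254 = 339.

N_1* ≈ 254, N_2* ≈ 339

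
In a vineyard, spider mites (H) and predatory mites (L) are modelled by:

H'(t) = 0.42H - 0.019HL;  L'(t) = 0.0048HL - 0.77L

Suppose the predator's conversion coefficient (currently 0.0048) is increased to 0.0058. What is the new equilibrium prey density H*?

At the interior fixed point, setting dL/dt = 0 with L > 0 fixes H* = (predator death rate)/(HL coefficient) — independent of the other coefficients.
With the change, H* = 0.77/0.0058 = 133; it falls from 160.

H* ≈ 133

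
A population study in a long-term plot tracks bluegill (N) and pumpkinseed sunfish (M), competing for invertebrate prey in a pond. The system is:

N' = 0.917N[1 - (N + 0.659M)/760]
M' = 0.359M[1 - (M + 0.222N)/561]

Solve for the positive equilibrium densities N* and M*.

Setting both brackets to zero gives the nullclines N + 0.659M = 760 and 0.222N + M = 561.
Substituting M = 561 - 0.222N into the first: N(1 - 0.659·0.222) = 760 - 0.659·561.
So N* = 390/0.854 = 457, and then M* = 561 - 0.222·457 = 460.

N* ≈ 457, M* ≈ 460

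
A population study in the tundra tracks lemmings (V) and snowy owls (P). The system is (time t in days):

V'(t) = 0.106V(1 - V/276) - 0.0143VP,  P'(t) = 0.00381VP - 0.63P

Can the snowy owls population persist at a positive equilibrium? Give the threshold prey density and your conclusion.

Threshold V = 165; K > 165, so yes, the predator persists.

The predator equation gives dP/dt > 0 only when V > 0.63/0.00381 = 165.
Without the predator, V → K = 276. Since 276 > 165, the predator can invade and persist.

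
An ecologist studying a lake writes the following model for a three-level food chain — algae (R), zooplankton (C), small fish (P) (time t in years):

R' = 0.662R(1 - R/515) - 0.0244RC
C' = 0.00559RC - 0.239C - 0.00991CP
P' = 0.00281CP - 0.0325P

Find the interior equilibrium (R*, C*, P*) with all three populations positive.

From dP/dt = 0: 0.00281C* = 0.0325, so C* = 11.6.
From dR/dt = 0: 0.662(1 - R*/515) = 0.0244·11.6, giving R* = 515·(1 - 0.426) = 295.
From dC/dt = 0: 0.00559·295 - 0.239 = 0.00991P*, so P* = 1.41/0.00991 = 143.

R* ≈ 295, C* ≈ 11.6, P* ≈ 143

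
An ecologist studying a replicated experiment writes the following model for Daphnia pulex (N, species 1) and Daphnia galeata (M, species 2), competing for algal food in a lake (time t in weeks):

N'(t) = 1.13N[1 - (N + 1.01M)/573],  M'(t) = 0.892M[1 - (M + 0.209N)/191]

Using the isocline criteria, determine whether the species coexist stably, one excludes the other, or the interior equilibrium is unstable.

Compare the nullcline intercepts: K1/α12 = 573/1.01 = 567 > K2 = 191; K2/α21 = 191/0.209 = 914 > K1 = 573.
Since both inequalities hold, each species can invade when rare, so the interior equilibrium is stable.

stable coexistence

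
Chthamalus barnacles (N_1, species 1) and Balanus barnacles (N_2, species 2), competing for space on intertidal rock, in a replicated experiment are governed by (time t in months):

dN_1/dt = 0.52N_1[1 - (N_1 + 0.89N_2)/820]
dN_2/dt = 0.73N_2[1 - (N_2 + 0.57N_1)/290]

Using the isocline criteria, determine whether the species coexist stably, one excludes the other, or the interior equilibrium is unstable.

species 1 excludes species 2

Compare the nullcline intercepts: K1/α12 = 820/0.89 = 921 > K2 = 290; K2/α21 = 290/0.57 = 509 < K1 = 820.
Since the inequalities point opposite ways, species 1 can invade but species 2 cannot.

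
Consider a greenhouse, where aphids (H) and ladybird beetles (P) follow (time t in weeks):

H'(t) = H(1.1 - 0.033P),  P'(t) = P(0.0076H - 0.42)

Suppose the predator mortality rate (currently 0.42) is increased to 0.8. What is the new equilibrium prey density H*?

H* ≈ 105

At the interior fixed point, setting dP/dt = 0 with P > 0 fixes H* = (predator death rate)/(HP coefficient) — independent of the other coefficients.
With the change, H* = 0.8/0.0076 = 105; it rises from 55.3.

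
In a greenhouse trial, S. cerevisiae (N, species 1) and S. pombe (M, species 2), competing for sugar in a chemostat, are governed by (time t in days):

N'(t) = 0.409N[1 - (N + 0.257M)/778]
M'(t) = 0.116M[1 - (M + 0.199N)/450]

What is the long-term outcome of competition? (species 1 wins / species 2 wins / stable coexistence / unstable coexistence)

stable coexistence

Compare the nullcline intercepts: K1/α12 = 778/0.257 = 3030 > K2 = 450; K2/α21 = 450/0.199 = 2260 > K1 = 778.
Since both inequalities hold, each species can invade when rare, so the interior equilibrium is stable.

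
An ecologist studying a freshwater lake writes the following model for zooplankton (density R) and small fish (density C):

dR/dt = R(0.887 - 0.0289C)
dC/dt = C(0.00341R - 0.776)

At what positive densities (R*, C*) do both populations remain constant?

R* ≈ 228, C* ≈ 30.7

Set dC/dt = 0 with C > 0: 0.00341R - 0.776 = 0, so R* = 0.776/0.00341 = 228.
Set dR/dt = 0 with R > 0: 0.887 - 0.0289C = 0, so C* = 0.887/0.0289 = 30.7.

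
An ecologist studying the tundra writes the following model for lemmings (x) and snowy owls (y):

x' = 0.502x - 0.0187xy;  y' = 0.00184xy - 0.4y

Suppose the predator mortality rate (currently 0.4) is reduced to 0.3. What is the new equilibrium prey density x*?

x* ≈ 163

At the interior fixed point, setting dy/dt = 0 with y > 0 fixes x* = (predator death rate)/(xy coefficient) — independent of the other coefficients.
With the change, x* = 0.3/0.00184 = 163; it falls from 217.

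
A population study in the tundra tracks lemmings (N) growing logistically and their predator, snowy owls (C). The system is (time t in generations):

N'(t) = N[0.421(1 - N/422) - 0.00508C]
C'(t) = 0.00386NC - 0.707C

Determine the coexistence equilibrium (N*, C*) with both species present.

N* ≈ 183, C* ≈ 46.9

From dC/dt = 0 with C > 0: 0.00386N* = 0.707, so N* = 183.
Substitute into dN/dt = 0: 0.421(1 - 183/422) = 0.00508C*.
The bracket is 0.566, giving C* = 0.238/0.00508 = 46.9.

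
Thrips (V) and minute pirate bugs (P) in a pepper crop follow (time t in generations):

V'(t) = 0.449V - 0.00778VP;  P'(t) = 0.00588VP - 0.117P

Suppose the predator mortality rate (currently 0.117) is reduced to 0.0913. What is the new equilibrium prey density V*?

V* ≈ 15.5

At the interior fixed point, setting dP/dt = 0 with P > 0 fixes V* = (predator death rate)/(VP coefficient) — independent of the other coefficients.
With the change, V* = 0.0913/0.00588 = 15.5; it falls from 19.9.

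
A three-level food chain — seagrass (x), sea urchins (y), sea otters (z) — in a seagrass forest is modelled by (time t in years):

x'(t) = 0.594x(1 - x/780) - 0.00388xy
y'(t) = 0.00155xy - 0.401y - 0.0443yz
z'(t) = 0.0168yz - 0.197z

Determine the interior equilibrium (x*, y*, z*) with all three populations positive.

From dz/dt = 0: 0.0168y* = 0.197, so y* = 11.7.
From dx/dt = 0: 0.594(1 - x*/780) = 0.00388·11.7, giving x* = 780·(1 - 0.0766) = 720.
From dy/dt = 0: 0.00155·720 - 0.401 = 0.0443z*, so z* = 0.715/0.0443 = 16.1.

x* ≈ 720, y* ≈ 11.7, z* ≈ 16.1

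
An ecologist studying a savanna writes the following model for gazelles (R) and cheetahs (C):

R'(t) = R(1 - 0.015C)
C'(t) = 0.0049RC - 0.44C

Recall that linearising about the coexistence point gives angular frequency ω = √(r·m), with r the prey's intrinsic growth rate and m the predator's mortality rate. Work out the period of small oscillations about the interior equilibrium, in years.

Here r = 1 and m = 0.44, so r·m = 0.44.
ω = √0.44 = 0.663 per year, hence T = 2π/ω ≈ 9.47 years.

T ≈ 9.47 years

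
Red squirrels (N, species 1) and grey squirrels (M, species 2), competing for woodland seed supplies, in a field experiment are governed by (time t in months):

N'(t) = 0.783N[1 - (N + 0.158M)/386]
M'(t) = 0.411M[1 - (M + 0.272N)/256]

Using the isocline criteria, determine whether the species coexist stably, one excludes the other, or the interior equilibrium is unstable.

Compare the nullcline intercepts: K1/α12 = 386/0.158 = 2440 > K2 = 256; K2/α21 = 256/0.272 = 941 > K1 = 386.
Since both inequalities hold, each species can invade when rare, so the interior equilibrium is stable.

stable coexistence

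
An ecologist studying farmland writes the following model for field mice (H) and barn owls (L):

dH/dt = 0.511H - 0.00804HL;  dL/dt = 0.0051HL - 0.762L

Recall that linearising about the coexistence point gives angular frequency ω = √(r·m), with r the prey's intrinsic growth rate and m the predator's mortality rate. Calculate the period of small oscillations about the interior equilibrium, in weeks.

Here r = 0.511 and m = 0.762, so r·m = 0.389.
ω = √0.389 = 0.624 per week, hence T = 2π/ω ≈ 10.1 weeks.

T ≈ 10.1 weeks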